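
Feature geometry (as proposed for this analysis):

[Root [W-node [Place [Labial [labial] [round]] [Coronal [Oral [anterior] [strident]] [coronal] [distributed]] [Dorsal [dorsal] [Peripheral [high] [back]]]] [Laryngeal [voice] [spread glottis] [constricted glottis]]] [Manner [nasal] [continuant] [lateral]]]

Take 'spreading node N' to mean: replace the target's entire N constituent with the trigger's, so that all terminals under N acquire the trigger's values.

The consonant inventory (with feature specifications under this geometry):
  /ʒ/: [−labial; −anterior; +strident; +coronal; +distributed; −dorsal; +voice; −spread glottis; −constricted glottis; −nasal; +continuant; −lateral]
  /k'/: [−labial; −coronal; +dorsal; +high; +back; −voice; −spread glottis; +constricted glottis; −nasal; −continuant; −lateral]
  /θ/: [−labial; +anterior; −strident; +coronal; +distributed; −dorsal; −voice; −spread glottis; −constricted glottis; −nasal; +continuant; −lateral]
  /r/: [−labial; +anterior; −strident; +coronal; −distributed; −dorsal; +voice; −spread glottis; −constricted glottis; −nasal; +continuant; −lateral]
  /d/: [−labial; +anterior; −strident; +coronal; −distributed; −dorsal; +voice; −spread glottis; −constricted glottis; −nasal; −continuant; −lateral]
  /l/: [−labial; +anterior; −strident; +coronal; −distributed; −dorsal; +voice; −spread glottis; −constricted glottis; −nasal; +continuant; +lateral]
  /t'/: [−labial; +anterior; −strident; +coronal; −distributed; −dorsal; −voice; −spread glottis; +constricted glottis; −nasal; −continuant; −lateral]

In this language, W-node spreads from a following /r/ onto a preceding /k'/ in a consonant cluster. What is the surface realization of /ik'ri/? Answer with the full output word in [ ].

[idri]

Terminals under W-node in this geometry: [labial], [round], [anterior], [strident], [coronal], [distributed], [dorsal], [high], [back], [voice], [spread glottis], [constricted glottis].
After delinking /k'/'s W-node and linking /r/'s, the affected terminals become [−labial], [+anterior], [−strident], [+coronal], [−distributed], [−dorsal], [+voice], [−spread glottis], [−constricted glottis]; [nasal], [continuant], [lateral] (outside W-node) are retained from /k'/.
Among the inventory, only /d/ has exactly this specification, giving the surface form [idri].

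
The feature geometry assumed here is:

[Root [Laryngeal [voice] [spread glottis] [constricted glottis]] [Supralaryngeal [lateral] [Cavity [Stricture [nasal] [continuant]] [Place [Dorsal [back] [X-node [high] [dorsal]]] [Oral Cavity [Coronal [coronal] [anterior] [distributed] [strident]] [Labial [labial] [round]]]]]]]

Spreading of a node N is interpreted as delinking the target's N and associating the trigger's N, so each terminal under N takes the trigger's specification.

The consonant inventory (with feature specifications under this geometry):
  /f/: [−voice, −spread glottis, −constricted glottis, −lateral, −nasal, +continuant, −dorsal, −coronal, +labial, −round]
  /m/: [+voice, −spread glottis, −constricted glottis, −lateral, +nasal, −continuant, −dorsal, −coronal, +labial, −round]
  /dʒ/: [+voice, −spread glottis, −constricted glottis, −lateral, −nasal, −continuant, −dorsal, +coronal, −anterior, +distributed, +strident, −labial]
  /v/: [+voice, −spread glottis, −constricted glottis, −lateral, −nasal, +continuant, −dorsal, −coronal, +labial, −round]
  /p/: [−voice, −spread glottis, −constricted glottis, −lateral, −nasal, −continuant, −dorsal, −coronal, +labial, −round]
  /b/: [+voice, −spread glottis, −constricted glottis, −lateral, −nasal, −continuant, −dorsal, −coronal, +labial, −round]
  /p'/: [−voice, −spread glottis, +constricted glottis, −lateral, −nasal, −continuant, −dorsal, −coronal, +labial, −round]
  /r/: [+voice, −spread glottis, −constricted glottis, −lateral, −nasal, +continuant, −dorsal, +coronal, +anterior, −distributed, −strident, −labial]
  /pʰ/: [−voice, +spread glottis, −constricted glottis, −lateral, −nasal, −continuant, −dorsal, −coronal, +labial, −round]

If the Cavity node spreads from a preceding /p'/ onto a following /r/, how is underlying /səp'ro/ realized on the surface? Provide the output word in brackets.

Cavity immediately or transitively dominates [nasal], [continuant], [back], [high], [dorsal], [coronal], [anterior], [distributed], [strident], [labial], [round].
Spreading Cavity from /p'/ onto /r/ replaces those values with /p'/'s: [−nasal], [−continuant], [−dorsal], [−coronal], [+labial], [−round]. Features outside Cavity ([voice], [spread glottis], [constricted glottis], …) stay as in /r/.
This feature bundle is that of [b], so /səp'ro/ surfaces as [səp'bo].

[səp'bo]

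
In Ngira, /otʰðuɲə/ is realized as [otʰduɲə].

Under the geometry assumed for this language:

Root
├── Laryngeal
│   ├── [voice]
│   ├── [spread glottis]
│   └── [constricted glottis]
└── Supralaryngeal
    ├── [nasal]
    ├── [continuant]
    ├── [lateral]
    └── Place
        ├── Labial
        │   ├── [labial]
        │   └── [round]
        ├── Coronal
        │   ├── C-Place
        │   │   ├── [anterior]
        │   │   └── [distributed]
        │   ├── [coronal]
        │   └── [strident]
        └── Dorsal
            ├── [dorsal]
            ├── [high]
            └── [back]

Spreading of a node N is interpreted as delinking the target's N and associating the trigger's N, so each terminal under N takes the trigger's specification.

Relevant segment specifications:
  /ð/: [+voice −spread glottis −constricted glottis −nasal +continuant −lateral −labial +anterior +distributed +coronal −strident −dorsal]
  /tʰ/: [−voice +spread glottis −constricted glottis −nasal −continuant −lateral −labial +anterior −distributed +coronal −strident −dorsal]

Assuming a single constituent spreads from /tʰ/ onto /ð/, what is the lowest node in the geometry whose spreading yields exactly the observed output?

Supralaryngeal

Comparing /ð/ with its surface form [d], the features that change are [continuant], [distributed].
These terminals are all dominated by Supralaryngeal, and no proper subconstituent of Supralaryngeal covers them all; Supralaryngeal is their lowest common ancestor.
Spreading Supralaryngeal from /tʰ/ overwrites each of those terminals with /tʰ/'s values, yielding exactly [d].
Had Root spread, [voice], [spread glottis] would have taken /tʰ/'s values; they stay as in /ð/, confirming the spreading constituent is exactly Supralaryngeal.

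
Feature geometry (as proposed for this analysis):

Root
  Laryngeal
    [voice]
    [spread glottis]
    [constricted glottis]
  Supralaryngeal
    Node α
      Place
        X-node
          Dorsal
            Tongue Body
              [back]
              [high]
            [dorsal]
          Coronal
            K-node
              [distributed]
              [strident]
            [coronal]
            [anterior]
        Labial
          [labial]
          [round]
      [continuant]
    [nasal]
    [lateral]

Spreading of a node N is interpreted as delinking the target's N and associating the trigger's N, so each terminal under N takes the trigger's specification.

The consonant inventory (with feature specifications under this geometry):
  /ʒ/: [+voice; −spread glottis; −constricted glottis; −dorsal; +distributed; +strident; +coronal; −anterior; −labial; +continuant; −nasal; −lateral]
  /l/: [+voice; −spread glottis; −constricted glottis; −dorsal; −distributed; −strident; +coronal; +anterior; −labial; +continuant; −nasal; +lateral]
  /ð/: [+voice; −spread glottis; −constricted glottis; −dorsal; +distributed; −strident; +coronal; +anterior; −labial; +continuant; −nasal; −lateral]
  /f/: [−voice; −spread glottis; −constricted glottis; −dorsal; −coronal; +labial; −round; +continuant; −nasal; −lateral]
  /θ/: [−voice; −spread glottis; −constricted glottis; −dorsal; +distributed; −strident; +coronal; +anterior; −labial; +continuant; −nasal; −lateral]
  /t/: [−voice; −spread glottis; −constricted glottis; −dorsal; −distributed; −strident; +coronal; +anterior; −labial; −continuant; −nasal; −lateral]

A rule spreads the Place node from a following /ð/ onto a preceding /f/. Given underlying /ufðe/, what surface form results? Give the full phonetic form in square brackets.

Place immediately or transitively dominates [back], [high], [dorsal], [distributed], [strident], [coronal], [anterior], [labial], [round].
The target acquires /ð/'s values for everything under Place — [−dorsal], [+distributed], [−strident], [+coronal], [+anterior], [−labial] — while keeping its own [voice], [spread glottis], [constricted glottis], ….
The resulting bundle matches /θ/ in the inventory; substituting it for /f/ gives [uθðe].

[uθðe]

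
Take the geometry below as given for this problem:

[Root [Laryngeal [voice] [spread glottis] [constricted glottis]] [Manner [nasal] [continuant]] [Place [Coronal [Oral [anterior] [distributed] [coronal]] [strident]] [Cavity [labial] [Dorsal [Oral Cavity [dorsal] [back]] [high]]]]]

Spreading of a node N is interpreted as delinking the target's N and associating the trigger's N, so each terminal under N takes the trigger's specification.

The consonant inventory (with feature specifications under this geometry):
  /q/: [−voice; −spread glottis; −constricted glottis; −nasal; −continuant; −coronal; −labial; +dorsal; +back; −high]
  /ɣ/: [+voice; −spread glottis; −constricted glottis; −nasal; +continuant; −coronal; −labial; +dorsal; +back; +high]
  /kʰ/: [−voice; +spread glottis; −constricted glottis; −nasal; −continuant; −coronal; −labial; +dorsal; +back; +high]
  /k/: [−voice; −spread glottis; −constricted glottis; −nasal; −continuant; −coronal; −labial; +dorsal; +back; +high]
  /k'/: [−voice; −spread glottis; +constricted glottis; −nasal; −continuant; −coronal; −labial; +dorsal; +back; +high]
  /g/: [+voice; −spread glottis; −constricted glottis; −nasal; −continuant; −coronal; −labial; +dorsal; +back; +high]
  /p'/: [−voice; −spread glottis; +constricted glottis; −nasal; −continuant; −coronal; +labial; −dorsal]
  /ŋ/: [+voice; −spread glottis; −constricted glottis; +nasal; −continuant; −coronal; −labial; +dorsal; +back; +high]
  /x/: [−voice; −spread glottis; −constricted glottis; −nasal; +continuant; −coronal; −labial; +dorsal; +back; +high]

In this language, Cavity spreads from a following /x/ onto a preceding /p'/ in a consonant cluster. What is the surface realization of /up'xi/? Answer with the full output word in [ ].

Cavity immediately or transitively dominates [labial], [dorsal], [back], [high].
The target acquires /x/'s values for everything under Cavity — [−labial], [+dorsal], [+back], [+high] — while keeping its own [voice], [spread glottis], [constricted glottis], ….
Among the inventory, only /k'/ has exactly this specification, giving the surface form [uk'xi].

[uk'xi]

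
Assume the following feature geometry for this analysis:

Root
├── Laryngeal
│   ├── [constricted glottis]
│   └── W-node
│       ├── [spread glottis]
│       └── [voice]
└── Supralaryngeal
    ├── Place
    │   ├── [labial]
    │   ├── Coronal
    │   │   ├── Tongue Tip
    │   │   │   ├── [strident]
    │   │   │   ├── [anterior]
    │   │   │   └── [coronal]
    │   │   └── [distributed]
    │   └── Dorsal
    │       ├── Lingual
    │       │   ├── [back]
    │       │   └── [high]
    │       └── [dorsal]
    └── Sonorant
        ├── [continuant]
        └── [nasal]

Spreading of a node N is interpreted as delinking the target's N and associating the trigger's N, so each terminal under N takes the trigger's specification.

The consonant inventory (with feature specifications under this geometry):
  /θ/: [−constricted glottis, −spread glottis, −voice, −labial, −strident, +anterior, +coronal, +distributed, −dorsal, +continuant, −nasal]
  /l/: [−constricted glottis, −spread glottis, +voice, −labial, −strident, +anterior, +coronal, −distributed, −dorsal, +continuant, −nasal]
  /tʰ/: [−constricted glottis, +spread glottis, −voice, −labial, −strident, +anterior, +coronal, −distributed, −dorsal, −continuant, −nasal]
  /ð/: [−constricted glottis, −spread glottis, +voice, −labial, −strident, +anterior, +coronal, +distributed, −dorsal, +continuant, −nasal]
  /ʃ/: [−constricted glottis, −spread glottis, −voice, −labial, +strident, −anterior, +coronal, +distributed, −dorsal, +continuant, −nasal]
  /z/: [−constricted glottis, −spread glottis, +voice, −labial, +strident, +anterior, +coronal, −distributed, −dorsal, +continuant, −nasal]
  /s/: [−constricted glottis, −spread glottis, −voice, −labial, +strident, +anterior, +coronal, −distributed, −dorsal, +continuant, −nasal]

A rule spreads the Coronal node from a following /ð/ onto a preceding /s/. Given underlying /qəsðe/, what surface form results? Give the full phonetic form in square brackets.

[qəθðe]

Terminals under Coronal in this geometry: [strident], [anterior], [coronal], [distributed].
Spreading Coronal from /ð/ onto /s/ replaces those values with /ð/'s: [−strident], [+anterior], [+coronal], [+distributed]. Features outside Coronal ([constricted glottis], [spread glottis], [voice], …) stay as in /s/.
This feature bundle is that of [θ], so /qəsðe/ surfaces as [qəθðe].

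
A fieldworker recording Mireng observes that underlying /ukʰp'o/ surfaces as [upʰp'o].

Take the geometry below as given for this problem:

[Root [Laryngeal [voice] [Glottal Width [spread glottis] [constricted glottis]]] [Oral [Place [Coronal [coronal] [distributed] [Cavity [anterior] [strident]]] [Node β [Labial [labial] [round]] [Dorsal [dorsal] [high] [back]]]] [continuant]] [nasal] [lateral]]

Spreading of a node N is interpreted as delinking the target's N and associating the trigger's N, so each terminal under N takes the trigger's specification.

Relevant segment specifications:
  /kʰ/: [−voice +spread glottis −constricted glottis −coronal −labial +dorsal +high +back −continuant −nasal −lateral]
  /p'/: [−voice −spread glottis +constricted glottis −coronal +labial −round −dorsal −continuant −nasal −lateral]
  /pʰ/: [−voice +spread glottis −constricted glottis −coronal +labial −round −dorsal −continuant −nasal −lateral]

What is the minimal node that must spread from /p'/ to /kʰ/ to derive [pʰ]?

Node β

Feature comparison: [labial], [round], [dorsal], [high], [back] differ between /kʰ/ and [pʰ]; the remaining terminals match.
These terminals are all dominated by Node β, and no proper subconstituent of Node β covers them all; Node β is their lowest common ancestor.
Spreading Node β from /p'/ overwrites each of those terminals with /p'/'s values, yielding exactly [pʰ].
Features on which the two segments disagree outside Node β, such as [spread glottis], [constricted glottis], are unchanged — nothing dominating them spread, and Node β is the minimal sufficient constituent.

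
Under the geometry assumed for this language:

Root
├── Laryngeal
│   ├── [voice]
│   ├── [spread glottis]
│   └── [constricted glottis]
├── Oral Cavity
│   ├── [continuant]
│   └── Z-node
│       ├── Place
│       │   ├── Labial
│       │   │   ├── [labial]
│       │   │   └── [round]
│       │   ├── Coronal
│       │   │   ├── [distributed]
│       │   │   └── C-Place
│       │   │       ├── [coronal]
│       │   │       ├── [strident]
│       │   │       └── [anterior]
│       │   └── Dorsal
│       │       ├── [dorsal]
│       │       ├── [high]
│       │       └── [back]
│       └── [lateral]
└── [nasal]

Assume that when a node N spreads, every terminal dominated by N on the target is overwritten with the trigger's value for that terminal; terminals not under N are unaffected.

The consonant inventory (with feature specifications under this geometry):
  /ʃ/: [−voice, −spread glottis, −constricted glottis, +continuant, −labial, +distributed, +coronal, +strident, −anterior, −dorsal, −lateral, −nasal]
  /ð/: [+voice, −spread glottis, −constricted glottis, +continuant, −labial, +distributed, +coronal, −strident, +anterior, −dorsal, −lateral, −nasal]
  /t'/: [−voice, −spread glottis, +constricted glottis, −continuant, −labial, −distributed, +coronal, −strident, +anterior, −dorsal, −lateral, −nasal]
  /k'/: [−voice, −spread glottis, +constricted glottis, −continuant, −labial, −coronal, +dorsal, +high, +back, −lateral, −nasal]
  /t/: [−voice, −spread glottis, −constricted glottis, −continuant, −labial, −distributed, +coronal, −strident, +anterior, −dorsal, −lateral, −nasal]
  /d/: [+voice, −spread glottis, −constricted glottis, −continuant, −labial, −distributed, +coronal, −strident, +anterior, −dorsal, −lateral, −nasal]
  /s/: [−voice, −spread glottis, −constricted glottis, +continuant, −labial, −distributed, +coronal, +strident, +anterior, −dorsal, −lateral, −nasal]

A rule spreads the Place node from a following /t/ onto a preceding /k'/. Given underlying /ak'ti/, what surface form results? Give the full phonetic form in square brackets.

Place immediately or transitively dominates [labial], [round], [distributed], [coronal], [strident], [anterior], [dorsal], [high], [back].
After delinking /k'/'s Place and linking /t/'s, the affected terminals become [−labial], [−distributed], [+coronal], [−strident], [+anterior], [−dorsal]; [voice], [spread glottis], [constricted glottis], … (outside Place) are retained from /k'/.
This feature bundle is that of [t'], so /ak'ti/ surfaces as [at'ti].

[at'ti]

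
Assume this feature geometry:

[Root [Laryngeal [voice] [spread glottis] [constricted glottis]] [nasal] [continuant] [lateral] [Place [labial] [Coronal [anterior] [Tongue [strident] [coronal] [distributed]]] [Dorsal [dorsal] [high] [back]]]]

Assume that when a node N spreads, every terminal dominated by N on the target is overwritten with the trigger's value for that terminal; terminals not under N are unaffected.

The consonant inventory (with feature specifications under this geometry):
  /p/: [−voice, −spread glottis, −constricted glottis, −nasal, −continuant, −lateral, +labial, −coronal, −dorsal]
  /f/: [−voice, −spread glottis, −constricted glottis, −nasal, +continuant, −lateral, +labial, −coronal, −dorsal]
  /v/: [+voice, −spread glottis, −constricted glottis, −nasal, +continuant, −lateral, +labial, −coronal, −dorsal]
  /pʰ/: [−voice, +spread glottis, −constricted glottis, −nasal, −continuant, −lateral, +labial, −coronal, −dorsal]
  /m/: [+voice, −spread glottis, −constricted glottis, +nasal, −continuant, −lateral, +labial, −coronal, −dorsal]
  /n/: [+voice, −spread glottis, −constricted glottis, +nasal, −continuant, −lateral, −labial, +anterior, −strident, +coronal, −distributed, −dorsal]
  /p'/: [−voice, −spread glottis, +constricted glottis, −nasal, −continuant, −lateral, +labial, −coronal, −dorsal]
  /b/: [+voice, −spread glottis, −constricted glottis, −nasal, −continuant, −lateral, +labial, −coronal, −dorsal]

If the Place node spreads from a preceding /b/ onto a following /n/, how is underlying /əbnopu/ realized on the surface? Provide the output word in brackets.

Terminals under Place in this geometry: [labial], [anterior], [strident], [coronal], [distributed], [dorsal], [high], [back].
Spreading Place from /b/ onto /n/ replaces those values with /b/'s: [+labial], [−coronal], [−dorsal]. Features outside Place ([voice], [spread glottis], [constricted glottis], …) stay as in /n/.
Among the inventory, only /m/ has exactly this specification, giving the surface form [əbmopu].

[əbmopu]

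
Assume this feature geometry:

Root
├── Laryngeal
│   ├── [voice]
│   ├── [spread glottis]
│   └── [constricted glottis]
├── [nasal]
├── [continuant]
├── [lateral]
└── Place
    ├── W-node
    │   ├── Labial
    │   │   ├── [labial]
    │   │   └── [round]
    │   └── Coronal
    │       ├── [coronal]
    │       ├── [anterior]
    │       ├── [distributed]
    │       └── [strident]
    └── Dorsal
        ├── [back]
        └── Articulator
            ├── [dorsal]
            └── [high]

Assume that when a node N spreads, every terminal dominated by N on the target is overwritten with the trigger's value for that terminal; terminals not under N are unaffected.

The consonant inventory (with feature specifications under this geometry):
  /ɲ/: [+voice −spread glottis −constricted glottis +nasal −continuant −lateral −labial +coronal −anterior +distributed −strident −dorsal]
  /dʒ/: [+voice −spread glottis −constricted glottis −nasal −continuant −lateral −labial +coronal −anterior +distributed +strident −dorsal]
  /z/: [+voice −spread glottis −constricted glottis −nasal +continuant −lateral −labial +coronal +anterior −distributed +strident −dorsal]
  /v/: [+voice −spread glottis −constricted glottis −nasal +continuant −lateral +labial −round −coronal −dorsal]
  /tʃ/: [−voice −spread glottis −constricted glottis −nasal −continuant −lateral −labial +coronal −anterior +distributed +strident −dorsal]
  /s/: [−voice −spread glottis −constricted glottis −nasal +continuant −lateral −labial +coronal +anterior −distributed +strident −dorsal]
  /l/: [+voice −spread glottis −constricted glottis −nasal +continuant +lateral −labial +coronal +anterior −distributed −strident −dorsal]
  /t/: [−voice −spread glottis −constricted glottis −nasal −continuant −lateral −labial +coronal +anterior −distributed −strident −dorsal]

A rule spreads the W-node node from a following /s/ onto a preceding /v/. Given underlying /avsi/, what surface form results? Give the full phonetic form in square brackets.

W-node immediately or transitively dominates [labial], [round], [coronal], [anterior], [distributed], [strident].
After delinking /v/'s W-node and linking /s/'s, the affected terminals become [−labial], [+coronal], [+anterior], [−distributed], [+strident]; [voice], [spread glottis], [constricted glottis], … (outside W-node) are retained from /v/.
The resulting bundle matches /z/ in the inventory; substituting it for /v/ gives [azsi].

[azsi]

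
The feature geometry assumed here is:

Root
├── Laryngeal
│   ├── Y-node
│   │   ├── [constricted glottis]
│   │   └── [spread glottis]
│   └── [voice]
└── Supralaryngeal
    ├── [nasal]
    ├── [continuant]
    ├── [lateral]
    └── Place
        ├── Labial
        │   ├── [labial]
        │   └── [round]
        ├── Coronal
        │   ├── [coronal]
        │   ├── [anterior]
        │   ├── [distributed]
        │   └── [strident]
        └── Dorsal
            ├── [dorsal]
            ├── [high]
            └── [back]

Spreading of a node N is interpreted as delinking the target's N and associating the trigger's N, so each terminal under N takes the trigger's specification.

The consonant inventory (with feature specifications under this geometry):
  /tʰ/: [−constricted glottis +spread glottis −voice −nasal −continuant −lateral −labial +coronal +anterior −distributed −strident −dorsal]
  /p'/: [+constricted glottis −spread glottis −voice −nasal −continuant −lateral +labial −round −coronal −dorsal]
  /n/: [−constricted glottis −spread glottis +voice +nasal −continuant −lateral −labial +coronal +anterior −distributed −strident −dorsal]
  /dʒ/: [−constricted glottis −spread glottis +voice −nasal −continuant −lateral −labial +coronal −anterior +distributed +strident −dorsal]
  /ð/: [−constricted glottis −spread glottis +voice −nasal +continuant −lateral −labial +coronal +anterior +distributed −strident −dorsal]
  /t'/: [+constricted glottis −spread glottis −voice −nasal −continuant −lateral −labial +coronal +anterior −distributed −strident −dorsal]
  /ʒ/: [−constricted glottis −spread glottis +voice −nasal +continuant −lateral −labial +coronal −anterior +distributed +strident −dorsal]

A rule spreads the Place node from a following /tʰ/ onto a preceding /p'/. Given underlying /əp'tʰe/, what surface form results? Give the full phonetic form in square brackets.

Place immediately or transitively dominates [labial], [round], [coronal], [anterior], [distributed], [strident], [dorsal], [high], [back].
After delinking /p'/'s Place and linking /tʰ/'s, the affected terminals become [−labial], [+coronal], [+anterior], [−distributed], [−strident], [−dorsal]; [constricted glottis], [spread glottis], [voice], … (outside Place) are retained from /p'/.
The resulting bundle matches /t'/ in the inventory; substituting it for /p'/ gives [ət'tʰe].

[ət'tʰe]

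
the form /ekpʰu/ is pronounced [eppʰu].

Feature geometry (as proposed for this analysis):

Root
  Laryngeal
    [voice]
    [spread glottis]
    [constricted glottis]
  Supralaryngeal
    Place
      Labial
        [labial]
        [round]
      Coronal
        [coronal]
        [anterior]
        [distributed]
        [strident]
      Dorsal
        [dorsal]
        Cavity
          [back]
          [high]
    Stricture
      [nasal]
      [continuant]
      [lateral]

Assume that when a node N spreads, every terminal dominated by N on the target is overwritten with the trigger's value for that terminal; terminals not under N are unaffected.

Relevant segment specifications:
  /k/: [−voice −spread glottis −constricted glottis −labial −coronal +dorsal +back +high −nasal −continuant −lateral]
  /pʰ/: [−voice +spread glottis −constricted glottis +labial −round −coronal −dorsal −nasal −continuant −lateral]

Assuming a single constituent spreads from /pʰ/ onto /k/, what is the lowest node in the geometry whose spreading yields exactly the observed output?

Feature comparison: [labial], [round], [dorsal], [high], [back] differ between /k/ and [p]; the remaining terminals match.
The smallest constituent containing every changed terminal is Place — each of its daughters lacks at least one of the affected features.
If Place spreads, every terminal under it takes /pʰ/'s value, producing [p] as observed.
[spread glottis], a feature on which the two segments disagree outside Place, is unchanged — nothing dominating it spread, and Place is the minimal sufficient constituent.

Place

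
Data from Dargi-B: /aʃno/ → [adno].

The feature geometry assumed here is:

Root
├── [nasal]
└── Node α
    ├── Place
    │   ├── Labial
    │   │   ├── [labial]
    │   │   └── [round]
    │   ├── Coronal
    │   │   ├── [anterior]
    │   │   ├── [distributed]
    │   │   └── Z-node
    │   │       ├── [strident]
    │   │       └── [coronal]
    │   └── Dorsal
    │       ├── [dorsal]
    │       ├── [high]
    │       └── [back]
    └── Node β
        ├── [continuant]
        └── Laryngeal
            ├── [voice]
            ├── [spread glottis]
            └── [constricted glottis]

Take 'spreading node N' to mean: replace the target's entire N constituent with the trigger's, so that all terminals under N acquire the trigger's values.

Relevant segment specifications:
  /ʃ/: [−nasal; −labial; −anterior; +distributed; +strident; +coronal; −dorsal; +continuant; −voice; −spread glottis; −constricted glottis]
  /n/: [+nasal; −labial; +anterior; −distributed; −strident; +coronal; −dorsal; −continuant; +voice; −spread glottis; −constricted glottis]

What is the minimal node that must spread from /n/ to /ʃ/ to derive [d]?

Node α

Feature comparison: [voice], [continuant], [anterior], [distributed], [strident] differ between /ʃ/ and [d]; the remaining terminals match.
The smallest constituent containing every changed terminal is Node α — each of its daughters lacks at least one of the affected features.
If Node α spreads, every terminal under it takes /n/'s value, producing [d] as observed.
Had Root spread, [nasal] would have taken /n/'s value; it stays as in /ʃ/, confirming the spreading constituent is exactly Node α.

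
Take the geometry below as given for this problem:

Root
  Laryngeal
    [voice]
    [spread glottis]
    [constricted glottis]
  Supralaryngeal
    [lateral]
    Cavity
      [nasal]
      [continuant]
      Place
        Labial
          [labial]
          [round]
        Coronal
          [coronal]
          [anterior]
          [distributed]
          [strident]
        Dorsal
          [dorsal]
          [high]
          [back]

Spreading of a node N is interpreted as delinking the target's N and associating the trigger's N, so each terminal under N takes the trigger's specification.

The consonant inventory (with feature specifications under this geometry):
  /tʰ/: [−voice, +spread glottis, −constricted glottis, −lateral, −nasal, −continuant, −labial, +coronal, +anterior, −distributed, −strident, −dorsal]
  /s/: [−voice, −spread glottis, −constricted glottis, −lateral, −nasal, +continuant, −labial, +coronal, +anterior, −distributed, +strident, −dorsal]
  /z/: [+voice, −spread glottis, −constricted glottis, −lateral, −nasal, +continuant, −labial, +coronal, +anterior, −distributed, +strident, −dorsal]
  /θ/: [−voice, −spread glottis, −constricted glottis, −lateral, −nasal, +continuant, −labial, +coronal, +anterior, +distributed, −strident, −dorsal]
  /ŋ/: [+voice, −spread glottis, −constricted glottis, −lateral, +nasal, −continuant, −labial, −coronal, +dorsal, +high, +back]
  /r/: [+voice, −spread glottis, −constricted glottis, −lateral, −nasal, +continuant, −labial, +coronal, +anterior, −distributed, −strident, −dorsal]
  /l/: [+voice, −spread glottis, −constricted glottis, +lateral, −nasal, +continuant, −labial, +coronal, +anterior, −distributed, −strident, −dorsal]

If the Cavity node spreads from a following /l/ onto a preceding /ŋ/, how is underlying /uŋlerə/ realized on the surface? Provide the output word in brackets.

Terminals under Cavity in this geometry: [nasal], [continuant], [labial], [round], [coronal], [anterior], [distributed], [strident], [dorsal], [high], [back].
The target acquires /l/'s values for everything under Cavity — [−nasal], [+continuant], [−labial], [+coronal], [+anterior], [−distributed], [−strident], [−dorsal] — while keeping its own [voice], [spread glottis], [constricted glottis], ….
Among the inventory, only /r/ has exactly this specification, giving the surface form [urlerə].

[urlerə]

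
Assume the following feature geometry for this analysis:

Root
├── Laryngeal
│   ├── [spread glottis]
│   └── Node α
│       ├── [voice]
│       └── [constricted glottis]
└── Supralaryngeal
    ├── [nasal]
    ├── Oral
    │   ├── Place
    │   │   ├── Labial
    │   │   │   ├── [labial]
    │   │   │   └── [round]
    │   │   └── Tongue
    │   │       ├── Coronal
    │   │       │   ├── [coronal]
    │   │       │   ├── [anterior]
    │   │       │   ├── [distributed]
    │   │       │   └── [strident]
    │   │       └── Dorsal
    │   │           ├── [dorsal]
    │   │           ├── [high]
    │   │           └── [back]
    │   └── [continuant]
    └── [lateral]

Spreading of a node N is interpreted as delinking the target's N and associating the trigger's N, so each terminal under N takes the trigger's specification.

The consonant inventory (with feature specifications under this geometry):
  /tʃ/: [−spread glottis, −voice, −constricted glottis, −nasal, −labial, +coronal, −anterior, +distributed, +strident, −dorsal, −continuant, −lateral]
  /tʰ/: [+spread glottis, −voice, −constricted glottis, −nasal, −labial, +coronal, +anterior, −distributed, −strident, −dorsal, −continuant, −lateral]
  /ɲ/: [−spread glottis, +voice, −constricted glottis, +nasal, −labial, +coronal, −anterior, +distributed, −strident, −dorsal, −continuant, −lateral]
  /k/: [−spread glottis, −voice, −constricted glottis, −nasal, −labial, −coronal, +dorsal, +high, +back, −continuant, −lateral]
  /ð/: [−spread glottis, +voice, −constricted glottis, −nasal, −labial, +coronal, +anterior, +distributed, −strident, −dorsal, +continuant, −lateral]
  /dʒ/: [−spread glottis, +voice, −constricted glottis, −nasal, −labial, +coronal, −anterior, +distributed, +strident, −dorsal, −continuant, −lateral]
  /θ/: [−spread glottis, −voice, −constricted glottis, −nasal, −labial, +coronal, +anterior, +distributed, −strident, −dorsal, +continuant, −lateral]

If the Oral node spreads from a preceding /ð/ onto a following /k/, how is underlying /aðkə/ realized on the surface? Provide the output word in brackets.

[aðθə]

The Oral node dominates the terminals [labial], [round], [coronal], [anterior], [distributed], [strident], [dorsal], [high], [back], [continuant].
Spreading Oral from /ð/ onto /k/ replaces those values with /ð/'s: [−labial], [+coronal], [+anterior], [+distributed], [−strident], [−dorsal], [+continuant]. Features outside Oral ([spread glottis], [voice], [constricted glottis], …) stay as in /k/.
The resulting bundle matches /θ/ in the inventory; substituting it for /k/ gives [aðθə].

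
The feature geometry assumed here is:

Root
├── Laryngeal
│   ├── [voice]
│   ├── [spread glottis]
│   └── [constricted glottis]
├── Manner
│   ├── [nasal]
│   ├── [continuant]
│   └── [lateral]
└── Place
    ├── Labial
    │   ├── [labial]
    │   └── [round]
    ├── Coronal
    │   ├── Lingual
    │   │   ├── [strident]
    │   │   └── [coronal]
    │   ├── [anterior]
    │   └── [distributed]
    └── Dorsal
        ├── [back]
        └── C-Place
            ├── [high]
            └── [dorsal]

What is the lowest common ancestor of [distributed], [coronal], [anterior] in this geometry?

Coronal

[distributed]: Root → Place → Coronal → [distributed].
[coronal]: Root → Place → Coronal → Lingual → [coronal].
[anterior] lies under Coronal (below Place).
The listed terminals split across distinct daughters of Coronal, so Coronal itself is the smallest node containing them all.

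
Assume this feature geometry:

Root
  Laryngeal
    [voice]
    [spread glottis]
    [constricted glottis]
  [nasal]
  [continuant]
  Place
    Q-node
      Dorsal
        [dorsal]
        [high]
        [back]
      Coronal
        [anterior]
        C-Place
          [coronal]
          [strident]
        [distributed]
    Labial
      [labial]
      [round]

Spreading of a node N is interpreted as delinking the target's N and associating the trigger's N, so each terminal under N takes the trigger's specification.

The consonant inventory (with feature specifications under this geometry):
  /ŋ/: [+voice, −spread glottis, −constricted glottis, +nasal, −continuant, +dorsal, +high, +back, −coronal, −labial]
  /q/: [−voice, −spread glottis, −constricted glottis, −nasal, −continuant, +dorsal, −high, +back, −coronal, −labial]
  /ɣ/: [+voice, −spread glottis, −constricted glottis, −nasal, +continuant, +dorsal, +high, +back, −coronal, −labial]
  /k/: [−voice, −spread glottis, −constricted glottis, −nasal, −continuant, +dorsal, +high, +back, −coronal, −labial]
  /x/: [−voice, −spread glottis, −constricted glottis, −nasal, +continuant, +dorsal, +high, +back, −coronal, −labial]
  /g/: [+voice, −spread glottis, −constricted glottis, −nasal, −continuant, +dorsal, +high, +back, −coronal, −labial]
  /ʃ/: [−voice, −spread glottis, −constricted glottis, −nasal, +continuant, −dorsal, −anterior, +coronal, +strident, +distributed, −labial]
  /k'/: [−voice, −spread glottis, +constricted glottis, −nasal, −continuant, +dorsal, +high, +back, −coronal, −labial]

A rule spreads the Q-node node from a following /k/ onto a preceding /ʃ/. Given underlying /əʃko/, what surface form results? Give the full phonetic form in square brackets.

Q-node immediately or transitively dominates [dorsal], [high], [back], [anterior], [coronal], [strident], [distributed].
After delinking /ʃ/'s Q-node and linking /k/'s, the affected terminals become [+dorsal], [+high], [+back], [−coronal]; [voice], [spread glottis], [constricted glottis], … (outside Q-node) are retained from /ʃ/.
Among the inventory, only /x/ has exactly this specification, giving the surface form [əxko].

[əxko]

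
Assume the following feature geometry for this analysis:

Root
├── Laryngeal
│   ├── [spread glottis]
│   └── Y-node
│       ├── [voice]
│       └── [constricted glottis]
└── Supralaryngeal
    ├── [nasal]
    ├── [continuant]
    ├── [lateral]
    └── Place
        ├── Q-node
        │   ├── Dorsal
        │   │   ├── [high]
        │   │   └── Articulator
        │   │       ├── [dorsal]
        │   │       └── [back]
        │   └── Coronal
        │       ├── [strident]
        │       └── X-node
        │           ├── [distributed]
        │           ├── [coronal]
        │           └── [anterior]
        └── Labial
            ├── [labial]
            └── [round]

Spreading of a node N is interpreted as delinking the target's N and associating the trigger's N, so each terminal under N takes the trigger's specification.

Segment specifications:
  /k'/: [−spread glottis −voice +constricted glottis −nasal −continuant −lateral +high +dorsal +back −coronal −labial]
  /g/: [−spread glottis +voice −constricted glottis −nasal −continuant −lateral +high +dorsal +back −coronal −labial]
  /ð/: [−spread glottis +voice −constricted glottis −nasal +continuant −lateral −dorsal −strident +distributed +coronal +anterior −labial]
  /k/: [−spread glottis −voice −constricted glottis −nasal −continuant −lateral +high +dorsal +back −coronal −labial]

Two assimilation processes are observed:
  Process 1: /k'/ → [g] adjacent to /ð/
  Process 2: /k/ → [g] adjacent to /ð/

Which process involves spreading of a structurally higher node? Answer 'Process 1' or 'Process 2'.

In Process 1, [voice], [constricted glottis] change, so the minimal spreading node is Y-node at depth 2.
Process 2: the feature that changes is [voice]; the minimal node is [voice] (depth 3).
Depth 2 < depth 3; Process 1 involves the structurally higher constituent Y-node.

Process 1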